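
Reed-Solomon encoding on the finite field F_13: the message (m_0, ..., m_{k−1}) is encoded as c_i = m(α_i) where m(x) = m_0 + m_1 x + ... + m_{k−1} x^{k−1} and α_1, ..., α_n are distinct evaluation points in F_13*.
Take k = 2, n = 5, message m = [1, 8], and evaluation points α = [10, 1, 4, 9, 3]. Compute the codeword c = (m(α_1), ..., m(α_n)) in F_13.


c = [3, 9, 7, 8, 12]

Message polynomial: m(x) = 1 + 8·x (mod 13).
For each evaluation point α_i, compute m(α_i) mod 13:
  α_1 = 10: Horner steps 8 → 3, so m(10) = 3.
  α_2 = 1: Horner steps 8 → 9, so m(1) = 9.
  α_3 = 4: Horner steps 8 → 7, so m(4) = 7.
  α_4 = 9: Horner steps 8 → 8, so m(9) = 8.
  α_5 = 3: Horner steps 8 → 12, so m(3) = 12.
Codeword c = [3, 9, 7, 8, 12] ∈ F_13^5.


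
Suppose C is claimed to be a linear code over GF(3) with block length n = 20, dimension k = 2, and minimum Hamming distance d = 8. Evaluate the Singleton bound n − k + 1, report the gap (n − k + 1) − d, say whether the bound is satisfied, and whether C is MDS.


Singleton RHS = n − k + 1 = 19, slack = 11, bound satisfied, not MDS.

Singleton bound: d ≤ n − k + 1.
Here n = 20, k = 2, so n − k + 1 = 19.
Given d = 8, check d ≤ 19: YES.
Slack = (n − k + 1) − d = 11.
The code is NOT MDS (slack = 11 > 0).
Description: the claimed parameters are [20, 2, 8]_3; such a code would be non-MDS.


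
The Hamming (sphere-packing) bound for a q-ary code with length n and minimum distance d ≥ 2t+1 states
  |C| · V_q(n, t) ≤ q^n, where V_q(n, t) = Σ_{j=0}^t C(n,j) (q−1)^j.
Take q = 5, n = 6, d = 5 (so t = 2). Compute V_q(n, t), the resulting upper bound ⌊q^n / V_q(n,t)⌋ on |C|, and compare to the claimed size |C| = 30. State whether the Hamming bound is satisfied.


V_q(n, t) = 265, q^n = 15625, Hamming bound = 58, |C| = 30 ≤ bound (satisfied).

Step 1: Compute V_q(n, t) = Σ_{j=0}^2 C(n, j) (q−1)^j.
  j = 0: C(6,0)·(4)^0 = 1·1 = 1.
  j = 1: C(6,1)·(4)^1 = 6·4 = 24.
  j = 2: C(6,2)·(4)^2 = 15·16 = 240.
  V_q(n, t) = 1 + 24 + 240 = 265.
Step 2: q^n = 5^6 = 15625.
Step 3: Hamming bound ⌊q^n / V_q(n,t)⌋ = ⌊15625/265⌋ = 58.
Step 4: Compare |C| = 30 to 58: satisfied.
The claimed |C| lies below the Hamming bound.


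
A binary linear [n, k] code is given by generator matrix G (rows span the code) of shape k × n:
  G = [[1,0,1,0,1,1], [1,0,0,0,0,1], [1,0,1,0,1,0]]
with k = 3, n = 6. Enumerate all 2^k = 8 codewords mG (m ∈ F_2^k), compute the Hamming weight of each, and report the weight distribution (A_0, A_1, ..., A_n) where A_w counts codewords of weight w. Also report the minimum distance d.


Weight distribution: A_0 = 1, A_1 = 2, A_2 = 2, A_3 = 2, A_4 = 1. Minimum distance d = 1.

Enumerate all 2^3 = 8 messages m ∈ F_2^3.
For each, compute codeword c = mG in F_2^6, then tally its weight.
  m = 000 → c = 000000, weight = 0.
  m = 100 → c = 101011, weight = 4.
  m = 010 → c = 100001, weight = 2.
  m = 110 → c = 001010, weight = 2.
  m = 001 → c = 101010, weight = 3.
  m = 101 → c = 000001, weight = 1.
  m = 011 → c = 001011, weight = 3.
  m = 111 → c = 100000, weight = 1.
Tally weights:
  weight 0: 1 codewords.
  weight 1: 2 codewords.
  weight 2: 2 codewords.
  weight 3: 2 codewords.
  weight 4: 1 codewords.
Minimum distance d = smallest w > 0 with A_w > 0 = 1.
Sanity: Σ A_w = 8 = 2^3 = 8 ✓.


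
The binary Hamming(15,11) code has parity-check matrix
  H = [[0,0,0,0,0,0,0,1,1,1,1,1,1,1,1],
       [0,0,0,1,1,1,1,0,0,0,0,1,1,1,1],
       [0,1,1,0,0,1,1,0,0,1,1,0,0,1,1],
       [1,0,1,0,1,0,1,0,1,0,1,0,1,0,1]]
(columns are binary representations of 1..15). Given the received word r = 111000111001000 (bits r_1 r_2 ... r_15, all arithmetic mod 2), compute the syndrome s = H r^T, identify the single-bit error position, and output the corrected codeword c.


s = (1, 0, 1, 0)^T, error position = 10, corrected codeword c = 111000111101000

Compute s = H r^T mod 2 one row at a time:
  s_1 = 1 + 1 + 0 + 0 + 1 + 0 + 0 + 0 = 3 ≡ 1 (mod 2).
  s_2 = 0 + 0 + 0 + 1 + 1 + 0 + 0 + 0 = 2 ≡ 0 (mod 2).
  s_3 = 1 + 1 + 0 + 1 + 0 + 0 + 0 + 0 = 3 ≡ 1 (mod 2).
  s_4 = 1 + 1 + 0 + 1 + 1 + 0 + 0 + 0 = 4 ≡ 0 (mod 2).
s = (1, 0, 1, 0)^T — this equals column 10 of H (binary 1010), so error is at position 10.
Correct: flip bit 10 of r = 111000111001000 to get c = 111000111101000.


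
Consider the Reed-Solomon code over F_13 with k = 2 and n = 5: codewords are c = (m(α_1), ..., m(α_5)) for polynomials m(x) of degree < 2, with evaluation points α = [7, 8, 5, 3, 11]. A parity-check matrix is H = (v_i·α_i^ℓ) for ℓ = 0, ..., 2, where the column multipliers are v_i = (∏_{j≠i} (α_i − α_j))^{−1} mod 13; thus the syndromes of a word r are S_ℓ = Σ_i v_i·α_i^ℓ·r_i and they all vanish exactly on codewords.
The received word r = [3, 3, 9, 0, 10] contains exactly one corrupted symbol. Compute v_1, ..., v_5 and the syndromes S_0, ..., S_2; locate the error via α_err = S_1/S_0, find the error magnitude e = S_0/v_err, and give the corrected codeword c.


S = (4, 2, 1), error at position 1, error magnitude e = 11, c = [5, 3, 9, 0, 10].

Step 1: column multipliers v_i = (∏_{j≠i}(α_i − α_j))^{−1} mod 13.
  i = 1 (α = 7): (7−8)(7−5)(7−3)(7−11) = (−1)·2·4·(−4) = 32 ≡ 6, so v_1 = 6^{−1} = 11 (mod 13).
  i = 2 (α = 8): (8−7)(8−5)(8−3)(8−11) = 1·3·5·(−3) = −45 ≡ 7, so v_2 = 7^{−1} = 2 (mod 13).
  i = 3 (α = 5): (5−7)(5−8)(5−3)(5−11) = (−2)·(−3)·2·(−6) = −72 ≡ 6, so v_3 = 6^{−1} = 11 (mod 13).
  i = 4 (α = 3): (3−7)(3−8)(3−5)(3−11) = (−4)·(−5)·(−2)·(−8) = 320 ≡ 8, so v_4 = 8^{−1} = 5 (mod 13).
  i = 5 (α = 11): (11−7)(11−8)(11−5)(11−3) = 4·3·6·8 = 576 ≡ 4, so v_5 = 4^{−1} = 10 (mod 13).
  v = [11, 2, 11, 5, 10].
Step 2: syndromes of r = [3, 3, 9, 0, 10] (all sums mod 13).
  S_0 = Σ v_i r_i = 11·3 + 2·3 + 11·9 + 5·0 + 10·10 = 238 ≡ 4.
  S_1 = Σ v_i α_i r_i = 11·7·3 + 2·8·3 + 11·5·9 + 5·3·0 + 10·11·10 = 1874 ≡ 2.
  α_i^2 mod 13 = [10, 12, 12, 9, 4].
  S_2 = Σ v_i α_i^2 r_i = 11·10·3 + 2·12·3 + 11·12·9 + 5·9·0 + 10·4·10 = 1990 ≡ 1.
  S = (4, 2, 1) ≠ 0, so r is not a codeword (an error is present).
Step 3: locate the error. For a single error e at position i, S_ℓ = v_i·e·α_i^ℓ, so α_err = S_1/S_0.
  S_0^{−1} = 4^{−1} = 10 (mod 13), so α_err = 2·10 = 20 ≡ 7 = α_1. Error position i = 1.
  Consistency check: S_2/S_1 = 1·7 = 7 ≡ 7 = α_err ✓ (single-error assumption holds).
Step 4: error magnitude e = S_0/v_1 = S_0·∏_{j≠1}(α_1 − α_j) = 4·6 = 24 ≡ 11 (mod 13).
Step 5: correct position 1: c_1 = r_1 − e = 3 − 11 ≡ 5 (mod 13). Hence c = [5, 3, 9, 0, 10].
  Check: interpolating c through the α_i gives m(x) = 6 + 11·x (degree < 2) with m(α_i) = c_i for every i, so c is indeed a codeword.


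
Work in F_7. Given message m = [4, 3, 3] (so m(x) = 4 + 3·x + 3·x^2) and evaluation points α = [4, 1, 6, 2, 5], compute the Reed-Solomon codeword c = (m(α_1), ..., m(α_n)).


c = [1, 3, 4, 1, 3]

Message polynomial: m(x) = 4 + 3·x + 3·x^2 (mod 7).
For each evaluation point α_i, compute m(α_i) mod 7:
  α_1 = 4: Horner steps 3 → 1 → 1, so m(4) = 1.
  α_2 = 1: Horner steps 3 → 6 → 3, so m(1) = 3.
  α_3 = 6: Horner steps 3 → 0 → 4, so m(6) = 4.
  α_4 = 2: Horner steps 3 → 2 → 1, so m(2) = 1.
  α_5 = 5: Horner steps 3 → 4 → 3, so m(5) = 3.
Codeword c = [1, 3, 4, 1, 3] ∈ F_7^5.


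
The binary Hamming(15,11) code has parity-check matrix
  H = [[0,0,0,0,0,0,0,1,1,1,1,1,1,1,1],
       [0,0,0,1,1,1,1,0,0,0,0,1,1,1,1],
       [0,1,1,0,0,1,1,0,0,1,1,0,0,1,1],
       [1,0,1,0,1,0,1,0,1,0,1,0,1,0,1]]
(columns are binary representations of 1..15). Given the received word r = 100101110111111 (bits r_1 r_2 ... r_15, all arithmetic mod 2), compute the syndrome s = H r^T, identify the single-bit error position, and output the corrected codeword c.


s = (1, 1, 0, 1)^T, error position = 13, corrected codeword c = 100101110111011

Compute s = H r^T mod 2 one row at a time:
  s_1 = 1 + 0 + 1 + 1 + 1 + 1 + 1 + 1 = 7 ≡ 1 (mod 2).
  s_2 = 1 + 0 + 1 + 1 + 1 + 1 + 1 + 1 = 7 ≡ 1 (mod 2).
  s_3 = 0 + 0 + 1 + 1 + 1 + 1 + 1 + 1 = 6 ≡ 0 (mod 2).
  s_4 = 1 + 0 + 0 + 1 + 0 + 1 + 1 + 1 = 5 ≡ 1 (mod 2).
s = (1, 1, 0, 1)^T — this equals column 13 of H (binary 1101), so error is at position 13.
Correct: flip bit 13 of r = 100101110111111 to get c = 100101110111011.


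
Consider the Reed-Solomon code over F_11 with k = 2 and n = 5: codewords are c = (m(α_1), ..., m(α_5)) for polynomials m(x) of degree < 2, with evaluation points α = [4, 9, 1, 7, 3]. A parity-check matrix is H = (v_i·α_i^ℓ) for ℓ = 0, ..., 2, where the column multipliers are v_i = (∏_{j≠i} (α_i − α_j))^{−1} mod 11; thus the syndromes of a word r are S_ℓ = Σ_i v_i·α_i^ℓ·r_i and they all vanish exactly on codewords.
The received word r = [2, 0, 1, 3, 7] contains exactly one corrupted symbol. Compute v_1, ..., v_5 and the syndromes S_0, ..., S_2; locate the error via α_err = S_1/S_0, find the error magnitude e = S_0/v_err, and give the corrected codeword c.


S = (6, 7, 10), error at position 5, error magnitude e = 9, c = [2, 0, 1, 3, 9].

Step 1: column multipliers v_i = (∏_{j≠i}(α_i − α_j))^{−1} mod 11.
  i = 1 (α = 4): (4−9)(4−1)(4−7)(4−3) = (−5)·3·(−3)·1 = 45 ≡ 1, so v_1 = 1^{−1} = 1 (mod 11).
  i = 2 (α = 9): (9−4)(9−1)(9−7)(9−3) = 5·8·2·6 = 480 ≡ 7, so v_2 = 7^{−1} = 8 (mod 11).
  i = 3 (α = 1): (1−4)(1−9)(1−7)(1−3) = (−3)·(−8)·(−6)·(−2) = 288 ≡ 2, so v_3 = 2^{−1} = 6 (mod 11).
  i = 4 (α = 7): (7−4)(7−9)(7−1)(7−3) = 3·(−2)·6·4 = −144 ≡ 10, so v_4 = 10^{−1} = 10 (mod 11).
  i = 5 (α = 3): (3−4)(3−9)(3−1)(3−7) = (−1)·(−6)·2·(−4) = −48 ≡ 7, so v_5 = 7^{−1} = 8 (mod 11).
  v = [1, 8, 6, 10, 8].
Step 2: syndromes of r = [2, 0, 1, 3, 7] (all sums mod 11).
  S_0 = Σ v_i r_i = 1·2 + 8·0 + 6·1 + 10·3 + 8·7 = 94 ≡ 6.
  S_1 = Σ v_i α_i r_i = 1·4·2 + 8·9·0 + 6·1·1 + 10·7·3 + 8·3·7 = 392 ≡ 7.
  α_i^2 mod 11 = [5, 4, 1, 5, 9].
  S_2 = Σ v_i α_i^2 r_i = 1·5·2 + 8·4·0 + 6·1·1 + 10·5·3 + 8·9·7 = 670 ≡ 10.
  S = (6, 7, 10) ≠ 0, so r is not a codeword (an error is present).
Step 3: locate the error. For a single error e at position i, S_ℓ = v_i·e·α_i^ℓ, so α_err = S_1/S_0.
  S_0^{−1} = 6^{−1} = 2 (mod 11), so α_err = 7·2 = 14 ≡ 3 = α_5. Error position i = 5.
  Consistency check: S_2/S_1 = 10·8 = 80 ≡ 3 = α_err ✓ (single-error assumption holds).
Step 4: error magnitude e = S_0/v_5 = S_0·∏_{j≠5}(α_5 − α_j) = 6·7 = 42 ≡ 9 (mod 11).
Step 5: correct position 5: c_5 = r_5 − e = 7 − 9 ≡ 9 (mod 11). Hence c = [2, 0, 1, 3, 9].
  Check: interpolating c through the α_i gives m(x) = 8 + 4·x (degree < 2) with m(α_i) = c_i for every i, so c is indeed a codeword.


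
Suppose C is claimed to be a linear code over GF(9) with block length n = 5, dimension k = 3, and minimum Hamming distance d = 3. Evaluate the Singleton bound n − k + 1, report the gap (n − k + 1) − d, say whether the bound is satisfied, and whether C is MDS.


Singleton RHS = n − k + 1 = 3, slack = 0, bound satisfied, MDS.

Singleton bound: d ≤ n − k + 1.
Here n = 5, k = 3, so n − k + 1 = 3.
Given d = 3, check d ≤ 3: YES.
Slack = (n − k + 1) − d = 0.
The code is MDS (slack = 0).
Description: the claimed parameters are [5, 3, 3]_9; such a code would be MDS (meets Singleton bound).


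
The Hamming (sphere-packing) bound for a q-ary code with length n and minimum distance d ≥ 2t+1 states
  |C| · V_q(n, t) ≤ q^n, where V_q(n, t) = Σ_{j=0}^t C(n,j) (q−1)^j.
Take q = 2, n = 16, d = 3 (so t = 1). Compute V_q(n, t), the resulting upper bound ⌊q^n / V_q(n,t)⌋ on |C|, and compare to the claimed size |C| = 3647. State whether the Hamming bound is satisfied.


V_q(n, t) = 17, q^n = 65536, Hamming bound = 3855, |C| = 3647 ≤ bound (satisfied).

Step 1: Compute V_q(n, t) = Σ_{j=0}^1 C(n, j) (q−1)^j.
  j = 0: C(16,0)·(1)^0 = 1·1 = 1.
  j = 1: C(16,1)·(1)^1 = 16·1 = 16.
  V_q(n, t) = 1 + 16 = 17.
Step 2: q^n = 2^16 = 65536.
Step 3: Hamming bound ⌊q^n / V_q(n,t)⌋ = ⌊65536/17⌋ = 3855.
Step 4: Compare |C| = 3647 to 3855: satisfied.
The claimed |C| lies below the Hamming bound.


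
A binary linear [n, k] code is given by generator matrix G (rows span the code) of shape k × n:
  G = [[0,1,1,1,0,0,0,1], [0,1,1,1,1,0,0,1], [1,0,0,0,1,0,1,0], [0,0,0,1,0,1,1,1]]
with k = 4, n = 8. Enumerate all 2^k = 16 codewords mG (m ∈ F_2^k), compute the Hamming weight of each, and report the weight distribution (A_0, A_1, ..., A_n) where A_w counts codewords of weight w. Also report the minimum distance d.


Weight distribution: A_0 = 1, A_1 = 1, A_2 = 1, A_3 = 1, A_4 = 5, A_5 = 5, A_6 = 1, A_7 = 1. Minimum distance d = 1.

Enumerate all 2^4 = 16 messages m ∈ F_2^4.
For each, compute codeword c = mG in F_2^8, then tally its weight.
  m = 0000 → c = 00000000, weight = 0.
  m = 1000 → c = 01110001, weight = 4.
  m = 0100 → c = 01111001, weight = 5.
  m = 1100 → c = 00001000, weight = 1.
  m = 0010 → c = 10001010, weight = 3.
  m = 1010 → c = 11111011, weight = 7.
  m = 0110 → c = 11110011, weight = 6.
  m = 1110 → c = 10000010, weight = 2.
  m = 0001 → c = 00010111, weight = 4.
  m = 1001 → c = 01100110, weight = 4.
  m = 0101 → c = 01101110, weight = 5.
  m = 1101 → c = 00011111, weight = 5.
  m = 0011 → c = 10011101, weight = 5.
  m = 1011 → c = 11101100, weight = 5.
  m = 0111 → c = 11100100, weight = 4.
  m = 1111 → c = 10010101, weight = 4.
Tally weights:
  weight 0: 1 codewords.
  weight 1: 1 codewords.
  weight 2: 1 codewords.
  weight 3: 1 codewords.
  weight 4: 5 codewords.
  weight 5: 5 codewords.
  weight 6: 1 codewords.
  weight 7: 1 codewords.
Minimum distance d = smallest w > 0 with A_w > 0 = 1.
Sanity: Σ A_w = 16 = 2^4 = 16 ✓.


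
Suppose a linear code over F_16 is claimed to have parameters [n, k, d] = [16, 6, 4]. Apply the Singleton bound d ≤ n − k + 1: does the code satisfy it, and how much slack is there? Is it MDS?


Singleton RHS = n − k + 1 = 11, slack = 7, bound satisfied, not MDS.

Singleton bound: d ≤ n − k + 1.
Here n = 16, k = 6, so n − k + 1 = 11.
Given d = 4, check d ≤ 11: YES.
Slack = (n − k + 1) − d = 7.
The code is NOT MDS (slack = 7 > 0).
Description: the claimed parameters are [16, 6, 4]_16; such a code would be non-MDS.


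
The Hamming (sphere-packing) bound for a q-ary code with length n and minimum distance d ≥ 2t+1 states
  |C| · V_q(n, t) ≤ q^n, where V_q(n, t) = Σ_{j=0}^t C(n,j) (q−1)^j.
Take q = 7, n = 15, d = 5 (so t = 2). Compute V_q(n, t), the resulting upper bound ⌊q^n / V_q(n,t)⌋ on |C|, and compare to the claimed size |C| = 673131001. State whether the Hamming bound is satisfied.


V_q(n, t) = 3871, q^n = 4747561509943, Hamming bound = 1226443169, |C| = 673131001 ≤ bound (satisfied).

Step 1: Compute V_q(n, t) = Σ_{j=0}^2 C(n, j) (q−1)^j.
  j = 0: C(15,0)·(6)^0 = 1·1 = 1.
  j = 1: C(15,1)·(6)^1 = 15·6 = 90.
  j = 2: C(15,2)·(6)^2 = 105·36 = 3780.
  V_q(n, t) = 1 + 90 + 3780 = 3871.
Step 2: q^n = 7^15 = 4747561509943.
Step 3: Hamming bound ⌊q^n / V_q(n,t)⌋ = ⌊4747561509943/3871⌋ = 1226443169.
Step 4: Compare |C| = 673131001 to 1226443169: satisfied.
The claimed |C| lies below the Hamming bound.


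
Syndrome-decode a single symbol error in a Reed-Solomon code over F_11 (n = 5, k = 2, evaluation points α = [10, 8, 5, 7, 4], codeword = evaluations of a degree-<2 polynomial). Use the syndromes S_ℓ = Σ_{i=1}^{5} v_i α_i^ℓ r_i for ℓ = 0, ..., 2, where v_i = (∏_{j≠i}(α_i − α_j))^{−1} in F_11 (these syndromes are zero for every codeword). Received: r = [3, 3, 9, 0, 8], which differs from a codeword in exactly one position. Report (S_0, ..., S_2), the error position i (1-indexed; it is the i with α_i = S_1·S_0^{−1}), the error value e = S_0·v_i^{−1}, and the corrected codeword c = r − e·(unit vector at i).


S = (10, 3, 2), error at position 2, error magnitude e = 2, c = [3, 1, 9, 0, 8].

Step 1: column multipliers v_i = (∏_{j≠i}(α_i − α_j))^{−1} mod 11.
  i = 1 (α = 10): (10−8)(10−5)(10−7)(10−4) = 2·5·3·6 = 180 ≡ 4, so v_1 = 4^{−1} = 3 (mod 11).
  i = 2 (α = 8): (8−10)(8−5)(8−7)(8−4) = (−2)·3·1·4 = −24 ≡ 9, so v_2 = 9^{−1} = 5 (mod 11).
  i = 3 (α = 5): (5−10)(5−8)(5−7)(5−4) = (−5)·(−3)·(−2)·1 = −30 ≡ 3, so v_3 = 3^{−1} = 4 (mod 11).
  i = 4 (α = 7): (7−10)(7−8)(7−5)(7−4) = (−3)·(−1)·2·3 = 18 ≡ 7, so v_4 = 7^{−1} = 8 (mod 11).
  i = 5 (α = 4): (4−10)(4−8)(4−5)(4−7) = (−6)·(−4)·(−1)·(−3) = 72 ≡ 6, so v_5 = 6^{−1} = 2 (mod 11).
  v = [3, 5, 4, 8, 2].
Step 2: syndromes of r = [3, 3, 9, 0, 8] (all sums mod 11).
  S_0 = Σ v_i r_i = 3·3 + 5·3 + 4·9 + 8·0 + 2·8 = 76 ≡ 10.
  S_1 = Σ v_i α_i r_i = 3·10·3 + 5·8·3 + 4·5·9 + 8·7·0 + 2·4·8 = 454 ≡ 3.
  α_i^2 mod 11 = [1, 9, 3, 5, 5].
  S_2 = Σ v_i α_i^2 r_i = 3·1·3 + 5·9·3 + 4·3·9 + 8·5·0 + 2·5·8 = 332 ≡ 2.
  S = (10, 3, 2) ≠ 0, so r is not a codeword (an error is present).
Step 3: locate the error. For a single error e at position i, S_ℓ = v_i·e·α_i^ℓ, so α_err = S_1/S_0.
  S_0^{−1} = 10^{−1} = 10 (mod 11), so α_err = 3·10 = 30 ≡ 8 = α_2. Error position i = 2.
  Consistency check: S_2/S_1 = 2·4 = 8 ≡ 8 = α_err ✓ (single-error assumption holds).
Step 4: error magnitude e = S_0/v_2 = S_0·∏_{j≠2}(α_2 − α_j) = 10·9 = 90 ≡ 2 (mod 11).
Step 5: correct position 2: c_2 = r_2 − e = 3 − 2 ≡ 1 (mod 11). Hence c = [3, 1, 9, 0, 8].
  Check: interpolating c through the α_i gives m(x) = 4 + 1·x (degree < 2) with m(α_i) = c_i for every i, so c is indeed a codeword.


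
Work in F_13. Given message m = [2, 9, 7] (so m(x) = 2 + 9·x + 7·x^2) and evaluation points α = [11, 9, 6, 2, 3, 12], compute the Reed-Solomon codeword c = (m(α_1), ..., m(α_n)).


c = [12, 0, 9, 9, 1, 0]

Message polynomial: m(x) = 2 + 9·x + 7·x^2 (mod 13).
For each evaluation point α_i, compute m(α_i) mod 13:
  α_1 = 11: Horner steps 7 → 8 → 12, so m(11) = 12.
  α_2 = 9: Horner steps 7 → 7 → 0, so m(9) = 0.
  α_3 = 6: Horner steps 7 → 12 → 9, so m(6) = 9.
  α_4 = 2: Horner steps 7 → 10 → 9, so m(2) = 9.
  α_5 = 3: Horner steps 7 → 4 → 1, so m(3) = 1.
  α_6 = 12: Horner steps 7 → 2 → 0, so m(12) = 0.
Codeword c = [12, 0, 9, 9, 1, 0] ∈ F_13^6.


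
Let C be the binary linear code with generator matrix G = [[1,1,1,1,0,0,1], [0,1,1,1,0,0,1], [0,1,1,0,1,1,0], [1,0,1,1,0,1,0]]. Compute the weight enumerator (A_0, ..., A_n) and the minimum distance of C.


Weight distribution: A_0 = 1, A_1 = 1, A_3 = 4, A_4 = 7, A_5 = 3. Minimum distance d = 1.

Enumerate all 2^4 = 16 messages m ∈ F_2^4.
For each, compute codeword c = mG in F_2^7, then tally its weight.
  m = 0000 → c = 0000000, weight = 0.
  m = 1000 → c = 1111001, weight = 5.
  m = 0100 → c = 0111001, weight = 4.
  m = 1100 → c = 1000000, weight = 1.
  m = 0010 → c = 0110110, weight = 4.
  m = 1010 → c = 1001111, weight = 5.
  m = 0110 → c = 0001111, weight = 4.
  m = 1110 → c = 1110110, weight = 5.
  m = 0001 → c = 1011010, weight = 4.
  m = 1001 → c = 0100011, weight = 3.
  m = 0101 → c = 1100011, weight = 4.
  m = 1101 → c = 0011010, weight = 3.
  m = 0011 → c = 1101100, weight = 4.
  m = 1011 → c = 0010101, weight = 3.
  m = 0111 → c = 1010101, weight = 4.
  m = 1111 → c = 0101100, weight = 3.
Tally weights:
  weight 0: 1 codewords.
  weight 1: 1 codewords.
  weight 3: 4 codewords.
  weight 4: 7 codewords.
  weight 5: 3 codewords.
Minimum distance d = smallest w > 0 with A_w > 0 = 1.
Sanity: Σ A_w = 16 = 2^4 = 16 ✓.


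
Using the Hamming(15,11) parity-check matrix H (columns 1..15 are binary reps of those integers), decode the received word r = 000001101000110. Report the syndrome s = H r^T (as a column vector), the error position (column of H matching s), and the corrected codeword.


s = (1, 0, 1, 1)^T, error position = 11, corrected codeword c = 000001101010110

Compute s = H r^T mod 2 one row at a time:
  s_1 = 0 + 1 + 0 + 0 + 0 + 1 + 1 + 0 = 3 ≡ 1 (mod 2).
  s_2 = 0 + 0 + 1 + 1 + 0 + 1 + 1 + 0 = 4 ≡ 0 (mod 2).
  s_3 = 0 + 0 + 1 + 1 + 0 + 0 + 1 + 0 = 3 ≡ 1 (mod 2).
  s_4 = 0 + 0 + 0 + 1 + 1 + 0 + 1 + 0 = 3 ≡ 1 (mod 2).
s = (1, 0, 1, 1)^T — this equals column 11 of H (binary 1011), so error is at position 11.
Correct: flip bit 11 of r = 000001101000110 to get c = 000001101010110.


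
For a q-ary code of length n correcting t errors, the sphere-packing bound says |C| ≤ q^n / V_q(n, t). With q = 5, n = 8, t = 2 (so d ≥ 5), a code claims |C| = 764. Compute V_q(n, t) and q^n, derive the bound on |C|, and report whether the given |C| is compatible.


V_q(n, t) = 481, q^n = 390625, Hamming bound = 812, |C| = 764 ≤ bound (satisfied).

Step 1: Compute V_q(n, t) = Σ_{j=0}^2 C(n, j) (q−1)^j.
  j = 0: C(8,0)·(4)^0 = 1·1 = 1.
  j = 1: C(8,1)·(4)^1 = 8·4 = 32.
  j = 2: C(8,2)·(4)^2 = 28·16 = 448.
  V_q(n, t) = 1 + 32 + 448 = 481.
Step 2: q^n = 5^8 = 390625.
Step 3: Hamming bound ⌊q^n / V_q(n,t)⌋ = ⌊390625/481⌋ = 812.
Step 4: Compare |C| = 764 to 812: satisfied.
The claimed |C| lies below the Hamming bound.


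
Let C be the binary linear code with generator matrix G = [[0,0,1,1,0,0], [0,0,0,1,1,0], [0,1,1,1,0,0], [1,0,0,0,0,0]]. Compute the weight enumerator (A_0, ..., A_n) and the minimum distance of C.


Weight distribution: A_0 = 1, A_1 = 2, A_2 = 4, A_3 = 6, A_4 = 3. Minimum distance d = 1.

Enumerate all 2^4 = 16 messages m ∈ F_2^4.
For each, compute codeword c = mG in F_2^6, then tally its weight.
  m = 0000 → c = 000000, weight = 0.
  m = 1000 → c = 001100, weight = 2.
  m = 0100 → c = 000110, weight = 2.
  m = 1100 → c = 001010, weight = 2.
  m = 0010 → c = 011100, weight = 3.
  m = 1010 → c = 010000, weight = 1.
  m = 0110 → c = 011010, weight = 3.
  m = 1110 → c = 010110, weight = 3.
  m = 0001 → c = 100000, weight = 1.
  m = 1001 → c = 101100, weight = 3.
  m = 0101 → c = 100110, weight = 3.
  m = 1101 → c = 101010, weight = 3.
  m = 0011 → c = 111100, weight = 4.
  m = 1011 → c = 110000, weight = 2.
  m = 0111 → c = 111010, weight = 4.
  m = 1111 → c = 110110, weight = 4.
Tally weights:
  weight 0: 1 codewords.
  weight 1: 2 codewords.
  weight 2: 4 codewords.
  weight 3: 6 codewords.
  weight 4: 3 codewords.
Minimum distance d = smallest w > 0 with A_w > 0 = 1.
Sanity: Σ A_w = 16 = 2^4 = 16 ✓.


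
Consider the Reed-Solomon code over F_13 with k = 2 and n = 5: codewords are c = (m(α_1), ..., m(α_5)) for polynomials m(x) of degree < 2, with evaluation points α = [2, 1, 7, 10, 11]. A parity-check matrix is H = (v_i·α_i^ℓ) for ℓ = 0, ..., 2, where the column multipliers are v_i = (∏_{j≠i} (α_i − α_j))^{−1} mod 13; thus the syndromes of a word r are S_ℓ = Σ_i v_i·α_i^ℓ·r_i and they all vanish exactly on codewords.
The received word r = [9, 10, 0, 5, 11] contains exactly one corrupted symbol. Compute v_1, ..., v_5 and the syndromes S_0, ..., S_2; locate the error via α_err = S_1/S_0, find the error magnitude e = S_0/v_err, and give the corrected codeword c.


S = (1, 1, 1), error at position 2, error magnitude e = 7, c = [9, 3, 0, 5, 11].

Step 1: column multipliers v_i = (∏_{j≠i}(α_i − α_j))^{−1} mod 13.
  i = 1 (α = 2): (2−1)(2−7)(2−10)(2−11) = 1·(−5)·(−8)·(−9) = −360 ≡ 4, so v_1 = 4^{−1} = 10 (mod 13).
  i = 2 (α = 1): (1−2)(1−7)(1−10)(1−11) = (−1)·(−6)·(−9)·(−10) = 540 ≡ 7, so v_2 = 7^{−1} = 2 (mod 13).
  i = 3 (α = 7): (7−2)(7−1)(7−10)(7−11) = 5·6·(−3)·(−4) = 360 ≡ 9, so v_3 = 9^{−1} = 3 (mod 13).
  i = 4 (α = 10): (10−2)(10−1)(10−7)(10−11) = 8·9·3·(−1) = −216 ≡ 5, so v_4 = 5^{−1} = 8 (mod 13).
  i = 5 (α = 11): (11−2)(11−1)(11−7)(11−10) = 9·10·4·1 = 360 ≡ 9, so v_5 = 9^{−1} = 3 (mod 13).
  v = [10, 2, 3, 8, 3].
Step 2: syndromes of r = [9, 10, 0, 5, 11] (all sums mod 13).
  S_0 = Σ v_i r_i = 10·9 + 2·10 + 3·0 + 8·5 + 3·11 = 183 ≡ 1.
  S_1 = Σ v_i α_i r_i = 10·2·9 + 2·1·10 + 3·7·0 + 8·10·5 + 3·11·11 = 963 ≡ 1.
  α_i^2 mod 13 = [4, 1, 10, 9, 4].
  S_2 = Σ v_i α_i^2 r_i = 10·4·9 + 2·1·10 + 3·10·0 + 8·9·5 + 3·4·11 = 872 ≡ 1.
  S = (1, 1, 1) ≠ 0, so r is not a codeword (an error is present).
Step 3: locate the error. For a single error e at position i, S_ℓ = v_i·e·α_i^ℓ, so α_err = S_1/S_0.
  S_0^{−1} = 1^{−1} = 1 (mod 13), so α_err = 1·1 = 1 ≡ 1 = α_2. Error position i = 2.
  Consistency check: S_2/S_1 = 1·1 = 1 ≡ 1 = α_err ✓ (single-error assumption holds).
Step 4: error magnitude e = S_0/v_2 = S_0·∏_{j≠2}(α_2 − α_j) = 1·7 = 7 ≡ 7 (mod 13).
Step 5: correct position 2: c_2 = r_2 − e = 10 − 7 ≡ 3 (mod 13). Hence c = [9, 3, 0, 5, 11].
  Check: interpolating c through the α_i gives m(x) = 10 + 6·x (degree < 2) with m(α_i) = c_i for every i, so c is indeed a codeword.


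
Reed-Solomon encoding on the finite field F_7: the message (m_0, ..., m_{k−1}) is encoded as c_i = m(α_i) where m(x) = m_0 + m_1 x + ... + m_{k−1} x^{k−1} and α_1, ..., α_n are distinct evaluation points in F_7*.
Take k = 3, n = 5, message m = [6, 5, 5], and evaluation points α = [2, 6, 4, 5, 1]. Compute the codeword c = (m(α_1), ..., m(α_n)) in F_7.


c = [1, 6, 1, 2, 2]

Message polynomial: m(x) = 6 + 5·x + 5·x^2 (mod 7).
For each evaluation point α_i, compute m(α_i) mod 7:
  α_1 = 2: Horner steps 5 → 1 → 1, so m(2) = 1.
  α_2 = 6: Horner steps 5 → 0 → 6, so m(6) = 6.
  α_3 = 4: Horner steps 5 → 4 → 1, so m(4) = 1.
  α_4 = 5: Horner steps 5 → 2 → 2, so m(5) = 2.
  α_5 = 1: Horner steps 5 → 3 → 2, so m(1) = 2.
Codeword c = [1, 6, 1, 2, 2] ∈ F_7^5.


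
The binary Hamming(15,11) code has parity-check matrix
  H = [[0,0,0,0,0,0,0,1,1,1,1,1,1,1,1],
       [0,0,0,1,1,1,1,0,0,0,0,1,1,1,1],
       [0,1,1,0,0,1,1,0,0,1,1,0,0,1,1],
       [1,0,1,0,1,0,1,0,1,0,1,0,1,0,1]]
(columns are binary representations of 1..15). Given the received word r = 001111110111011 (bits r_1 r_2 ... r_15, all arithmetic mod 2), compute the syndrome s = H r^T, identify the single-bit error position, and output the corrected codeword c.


s = (0, 1, 1, 1)^T, error position = 7, corrected codeword c = 001111010111011

Compute s = H r^T mod 2 one row at a time:
  s_1 = 1 + 0 + 1 + 1 + 1 + 0 + 1 + 1 = 6 ≡ 0 (mod 2).
  s_2 = 1 + 1 + 1 + 1 + 1 + 0 + 1 + 1 = 7 ≡ 1 (mod 2).
  s_3 = 0 + 1 + 1 + 1 + 1 + 1 + 1 + 1 = 7 ≡ 1 (mod 2).
  s_4 = 0 + 1 + 1 + 1 + 0 + 1 + 0 + 1 = 5 ≡ 1 (mod 2).
s = (0, 1, 1, 1)^T — this equals column 7 of H (binary 0111), so error is at position 7.
Correct: flip bit 7 of r = 001111110111011 to get c = 001111010111011.


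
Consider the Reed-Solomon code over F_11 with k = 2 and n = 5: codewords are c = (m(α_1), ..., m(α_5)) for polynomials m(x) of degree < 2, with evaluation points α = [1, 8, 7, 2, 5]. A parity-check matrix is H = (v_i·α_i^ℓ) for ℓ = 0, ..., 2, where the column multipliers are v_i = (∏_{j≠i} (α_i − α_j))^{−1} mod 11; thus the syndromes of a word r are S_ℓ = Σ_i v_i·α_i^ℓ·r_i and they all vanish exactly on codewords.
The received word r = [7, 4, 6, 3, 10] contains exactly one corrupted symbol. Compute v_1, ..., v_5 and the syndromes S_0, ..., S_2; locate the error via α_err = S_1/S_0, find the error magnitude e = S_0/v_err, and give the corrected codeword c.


S = (1, 2, 4), error at position 4, error magnitude e = 9, c = [7, 4, 6, 5, 10].

Step 1: column multipliers v_i = (∏_{j≠i}(α_i − α_j))^{−1} mod 11.
  i = 1 (α = 1): (1−8)(1−7)(1−2)(1−5) = (−7)·(−6)·(−1)·(−4) = 168 ≡ 3, so v_1 = 3^{−1} = 4 (mod 11).
  i = 2 (α = 8): (8−1)(8−7)(8−2)(8−5) = 7·1·6·3 = 126 ≡ 5, so v_2 = 5^{−1} = 9 (mod 11).
  i = 3 (α = 7): (7−1)(7−8)(7−2)(7−5) = 6·(−1)·5·2 = −60 ≡ 6, so v_3 = 6^{−1} = 2 (mod 11).
  i = 4 (α = 2): (2−1)(2−8)(2−7)(2−5) = 1·(−6)·(−5)·(−3) = −90 ≡ 9, so v_4 = 9^{−1} = 5 (mod 11).
  i = 5 (α = 5): (5−1)(5−8)(5−7)(5−2) = 4·(−3)·(−2)·3 = 72 ≡ 6, so v_5 = 6^{−1} = 2 (mod 11).
  v = [4, 9, 2, 5, 2].
Step 2: syndromes of r = [7, 4, 6, 3, 10] (all sums mod 11).
  S_0 = Σ v_i r_i = 4·7 + 9·4 + 2·6 + 5·3 + 2·10 = 111 ≡ 1.
  S_1 = Σ v_i α_i r_i = 4·1·7 + 9·8·4 + 2·7·6 + 5·2·3 + 2·5·10 = 530 ≡ 2.
  α_i^2 mod 11 = [1, 9, 5, 4, 3].
  S_2 = Σ v_i α_i^2 r_i = 4·1·7 + 9·9·4 + 2·5·6 + 5·4·3 + 2·3·10 = 532 ≡ 4.
  S = (1, 2, 4) ≠ 0, so r is not a codeword (an error is present).
Step 3: locate the error. For a single error e at position i, S_ℓ = v_i·e·α_i^ℓ, so α_err = S_1/S_0.
  S_0^{−1} = 1^{−1} = 1 (mod 11), so α_err = 2·1 = 2 ≡ 2 = α_4. Error position i = 4.
  Consistency check: S_2/S_1 = 4·6 = 24 ≡ 2 = α_err ✓ (single-error assumption holds).
Step 4: error magnitude e = S_0/v_4 = S_0·∏_{j≠4}(α_4 − α_j) = 1·9 = 9 ≡ 9 (mod 11).
Step 5: correct position 4: c_4 = r_4 − e = 3 − 9 ≡ 5 (mod 11). Hence c = [7, 4, 6, 5, 10].
  Check: interpolating c through the α_i gives m(x) = 9 + 9·x (degree < 2) with m(α_i) = c_i for every i, so c is indeed a codeword.


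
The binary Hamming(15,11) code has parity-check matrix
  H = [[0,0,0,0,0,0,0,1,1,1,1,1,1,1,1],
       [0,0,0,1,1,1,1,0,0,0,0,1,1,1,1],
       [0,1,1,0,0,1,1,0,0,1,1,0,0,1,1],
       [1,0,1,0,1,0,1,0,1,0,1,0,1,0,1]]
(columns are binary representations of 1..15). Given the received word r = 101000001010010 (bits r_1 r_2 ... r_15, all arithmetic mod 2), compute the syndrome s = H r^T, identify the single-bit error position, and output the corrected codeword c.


s = (1, 1, 1, 0)^T, error position = 14, corrected codeword c = 101000001010000

Compute s = H r^T mod 2 one row at a time:
  s_1 = 0 + 1 + 0 + 1 + 0 + 0 + 1 + 0 = 3 ≡ 1 (mod 2).
  s_2 = 0 + 0 + 0 + 0 + 0 + 0 + 1 + 0 = 1 ≡ 1 (mod 2).
  s_3 = 0 + 1 + 0 + 0 + 0 + 1 + 1 + 0 = 3 ≡ 1 (mod 2).
  s_4 = 1 + 1 + 0 + 0 + 1 + 1 + 0 + 0 = 4 ≡ 0 (mod 2).
s = (1, 1, 1, 0)^T — this equals column 14 of H (binary 1110), so error is at position 14.
Correct: flip bit 14 of r = 101000001010010 to get c = 101000001010000.


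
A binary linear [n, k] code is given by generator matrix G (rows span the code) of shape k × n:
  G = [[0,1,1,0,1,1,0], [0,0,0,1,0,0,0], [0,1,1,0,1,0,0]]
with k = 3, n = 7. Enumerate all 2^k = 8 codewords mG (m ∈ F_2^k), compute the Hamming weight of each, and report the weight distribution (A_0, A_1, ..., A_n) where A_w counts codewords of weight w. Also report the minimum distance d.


Weight distribution: A_0 = 1, A_1 = 2, A_2 = 1, A_3 = 1, A_4 = 2, A_5 = 1. Minimum distance d = 1.

Enumerate all 2^3 = 8 messages m ∈ F_2^3.
For each, compute codeword c = mG in F_2^7, then tally its weight.
  m = 000 → c = 0000000, weight = 0.
  m = 100 → c = 0110110, weight = 4.
  m = 010 → c = 0001000, weight = 1.
  m = 110 → c = 0111110, weight = 5.
  m = 001 → c = 0110100, weight = 3.
  m = 101 → c = 0000010, weight = 1.
  m = 011 → c = 0111100, weight = 4.
  m = 111 → c = 0001010, weight = 2.
Tally weights:
  weight 0: 1 codewords.
  weight 1: 2 codewords.
  weight 2: 1 codewords.
  weight 3: 1 codewords.
  weight 4: 2 codewords.
  weight 5: 1 codewords.
Minimum distance d = smallest w > 0 with A_w > 0 = 1.
Sanity: Σ A_w = 8 = 2^3 = 8 ✓.


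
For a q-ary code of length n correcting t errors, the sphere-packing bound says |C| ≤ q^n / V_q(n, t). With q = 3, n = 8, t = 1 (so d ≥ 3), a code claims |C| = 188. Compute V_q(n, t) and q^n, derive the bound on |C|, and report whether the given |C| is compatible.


V_q(n, t) = 17, q^n = 6561, Hamming bound = 385, |C| = 188 ≤ bound (satisfied).

Step 1: Compute V_q(n, t) = Σ_{j=0}^1 C(n, j) (q−1)^j.
  j = 0: C(8,0)·(2)^0 = 1·1 = 1.
  j = 1: C(8,1)·(2)^1 = 8·2 = 16.
  V_q(n, t) = 1 + 16 = 17.
Step 2: q^n = 3^8 = 6561.
Step 3: Hamming bound ⌊q^n / V_q(n,t)⌋ = ⌊6561/17⌋ = 385.
Step 4: Compare |C| = 188 to 385: satisfied.
The claimed |C| lies below the Hamming bound.


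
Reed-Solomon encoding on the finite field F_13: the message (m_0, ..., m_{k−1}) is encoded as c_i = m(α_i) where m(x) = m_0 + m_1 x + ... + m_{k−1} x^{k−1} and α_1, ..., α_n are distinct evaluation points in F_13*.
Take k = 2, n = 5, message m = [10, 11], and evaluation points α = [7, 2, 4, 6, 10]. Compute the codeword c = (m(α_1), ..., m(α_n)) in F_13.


c = [9, 6, 2, 11, 3]

Message polynomial: m(x) = 10 + 11·x (mod 13).
For each evaluation point α_i, compute m(α_i) mod 13:
  α_1 = 7: Horner steps 11 → 9, so m(7) = 9.
  α_2 = 2: Horner steps 11 → 6, so m(2) = 6.
  α_3 = 4: Horner steps 11 → 2, so m(4) = 2.
  α_4 = 6: Horner steps 11 → 11, so m(6) = 11.
  α_5 = 10: Horner steps 11 → 3, so m(10) = 3.
Codeword c = [9, 6, 2, 11, 3] ∈ F_13^5.


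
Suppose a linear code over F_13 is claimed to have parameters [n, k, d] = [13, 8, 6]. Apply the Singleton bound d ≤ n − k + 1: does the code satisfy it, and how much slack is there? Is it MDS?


Singleton RHS = n − k + 1 = 6, slack = 0, bound satisfied, MDS.

Singleton bound: d ≤ n − k + 1.
Here n = 13, k = 8, so n − k + 1 = 6.
Given d = 6, check d ≤ 6: YES.
Slack = (n − k + 1) − d = 0.
The code is MDS (slack = 0).
Description: the claimed parameters are [13, 8, 6]_13; such a code would be MDS (meets Singleton bound).


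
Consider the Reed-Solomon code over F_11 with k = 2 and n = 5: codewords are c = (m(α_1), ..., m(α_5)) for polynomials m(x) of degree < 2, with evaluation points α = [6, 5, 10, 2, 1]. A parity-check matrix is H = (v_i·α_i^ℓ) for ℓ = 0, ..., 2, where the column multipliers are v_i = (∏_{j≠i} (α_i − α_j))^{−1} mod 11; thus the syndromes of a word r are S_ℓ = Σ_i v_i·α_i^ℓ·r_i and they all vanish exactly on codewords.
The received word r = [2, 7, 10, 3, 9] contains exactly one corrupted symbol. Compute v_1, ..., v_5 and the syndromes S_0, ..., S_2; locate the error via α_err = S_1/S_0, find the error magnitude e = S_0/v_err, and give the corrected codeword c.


S = (7, 9, 10), error at position 1, error magnitude e = 1, c = [1, 7, 10, 3, 9].

Step 1: column multipliers v_i = (∏_{j≠i}(α_i − α_j))^{−1} mod 11.
  i = 1 (α = 6): (6−5)(6−10)(6−2)(6−1) = 1·(−4)·4·5 = −80 ≡ 8, so v_1 = 8^{−1} = 7 (mod 11).
  i = 2 (α = 5): (5−6)(5−10)(5−2)(5−1) = (−1)·(−5)·3·4 = 60 ≡ 5, so v_2 = 5^{−1} = 9 (mod 11).
  i = 3 (α = 10): (10−6)(10−5)(10−2)(10−1) = 4·5·8·9 = 1440 ≡ 10, so v_3 = 10^{−1} = 10 (mod 11).
  i = 4 (α = 2): (2−6)(2−5)(2−10)(2−1) = (−4)·(−3)·(−8)·1 = −96 ≡ 3, so v_4 = 3^{−1} = 4 (mod 11).
  i = 5 (α = 1): (1−6)(1−5)(1−10)(1−2) = (−5)·(−4)·(−9)·(−1) = 180 ≡ 4, so v_5 = 4^{−1} = 3 (mod 11).
  v = [7, 9, 10, 4, 3].
Step 2: syndromes of r = [2, 7, 10, 3, 9] (all sums mod 11).
  S_0 = Σ v_i r_i = 7·2 + 9·7 + 10·10 + 4·3 + 3·9 = 216 ≡ 7.
  S_1 = Σ v_i α_i r_i = 7·6·2 + 9·5·7 + 10·10·10 + 4·2·3 + 3·1·9 = 1450 ≡ 9.
  α_i^2 mod 11 = [3, 3, 1, 4, 1].
  S_2 = Σ v_i α_i^2 r_i = 7·3·2 + 9·3·7 + 10·1·10 + 4·4·3 + 3·1·9 = 406 ≡ 10.
  S = (7, 9, 10) ≠ 0, so r is not a codeword (an error is present).
Step 3: locate the error. For a single error e at position i, S_ℓ = v_i·e·α_i^ℓ, so α_err = S_1/S_0.
  S_0^{−1} = 7^{−1} = 8 (mod 11), so α_err = 9·8 = 72 ≡ 6 = α_1. Error position i = 1.
  Consistency check: S_2/S_1 = 10·5 = 50 ≡ 6 = α_err ✓ (single-error assumption holds).
Step 4: error magnitude e = S_0/v_1 = S_0·∏_{j≠1}(α_1 − α_j) = 7·8 = 56 ≡ 1 (mod 11).
Step 5: correct position 1: c_1 = r_1 − e = 2 − 1 ≡ 1 (mod 11). Hence c = [1, 7, 10, 3, 9].
  Check: interpolating c through the α_i gives m(x) = 4 + 5·x (degree < 2) with m(α_i) = c_i for every i, so c is indeed a codeword.


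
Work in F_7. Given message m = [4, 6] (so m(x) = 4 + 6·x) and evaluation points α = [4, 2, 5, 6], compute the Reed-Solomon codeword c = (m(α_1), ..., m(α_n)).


c = [0, 2, 6, 5]

Message polynomial: m(x) = 4 + 6·x (mod 7).
For each evaluation point α_i, compute m(α_i) mod 7:
  α_1 = 4: Horner steps 6 → 0, so m(4) = 0.
  α_2 = 2: Horner steps 6 → 2, so m(2) = 2.
  α_3 = 5: Horner steps 6 → 6, so m(5) = 6.
  α_4 = 6: Horner steps 6 → 5, so m(6) = 5.
Codeword c = [0, 2, 6, 5] ∈ F_7^4.


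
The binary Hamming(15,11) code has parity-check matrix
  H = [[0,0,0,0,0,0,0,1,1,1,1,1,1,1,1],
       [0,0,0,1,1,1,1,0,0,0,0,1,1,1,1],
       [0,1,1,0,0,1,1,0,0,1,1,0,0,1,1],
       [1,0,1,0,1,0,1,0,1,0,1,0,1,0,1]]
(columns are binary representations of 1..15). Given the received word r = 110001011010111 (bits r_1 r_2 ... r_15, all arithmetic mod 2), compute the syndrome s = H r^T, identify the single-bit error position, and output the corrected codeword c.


s = (0, 0, 1, 1)^T, error position = 3, corrected codeword c = 111001011010111

Compute s = H r^T mod 2 one row at a time:
  s_1 = 1 + 1 + 0 + 1 + 0 + 1 + 1 + 1 = 6 ≡ 0 (mod 2).
  s_2 = 0 + 0 + 1 + 0 + 0 + 1 + 1 + 1 = 4 ≡ 0 (mod 2).
  s_3 = 1 + 0 + 1 + 0 + 0 + 1 + 1 + 1 = 5 ≡ 1 (mod 2).
  s_4 = 1 + 0 + 0 + 0 + 1 + 1 + 1 + 1 = 5 ≡ 1 (mod 2).
s = (0, 0, 1, 1)^T — this equals column 3 of H (binary 0011), so error is at position 3.
Correct: flip bit 3 of r = 110001011010111 to get c = 111001011010111.


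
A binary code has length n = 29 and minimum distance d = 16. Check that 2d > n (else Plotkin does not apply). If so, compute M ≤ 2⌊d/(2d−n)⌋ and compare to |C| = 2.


Plotkin bound M ≤ 10; given |C| = 2 ≤ bound (satisfied).

Check applicability: 2d = 32, n = 29.
2d − n = 3 > 0, so Plotkin applies.
Compute d/(2d−n) = 16/3 ≈ 5.3333.
⌊d/(2d−n)⌋ = 5.
Plotkin bound: M ≤ 2·5 = 10.
Given |C| = 2, check: satisfied.
This |C| is below the Plotkin bound.


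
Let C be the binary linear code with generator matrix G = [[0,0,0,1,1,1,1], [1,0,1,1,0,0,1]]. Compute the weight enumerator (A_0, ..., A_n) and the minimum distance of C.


Weight distribution: A_0 = 1, A_4 = 3. Minimum distance d = 4.

Enumerate all 2^2 = 4 messages m ∈ F_2^2.
For each, compute codeword c = mG in F_2^7, then tally its weight.
  m = 00 → c = 0000000, weight = 0.
  m = 10 → c = 0001111, weight = 4.
  m = 01 → c = 1011001, weight = 4.
  m = 11 → c = 1010110, weight = 4.
Tally weights:
  weight 0: 1 codewords.
  weight 4: 3 codewords.
Minimum distance d = smallest w > 0 with A_w > 0 = 4.
Sanity: Σ A_w = 4 = 2^2 = 4 ✓.


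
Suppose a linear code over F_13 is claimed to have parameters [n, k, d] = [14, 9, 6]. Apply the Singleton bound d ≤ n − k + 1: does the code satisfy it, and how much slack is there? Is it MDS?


Singleton RHS = n − k + 1 = 6, slack = 0, bound satisfied, MDS.

Singleton bound: d ≤ n − k + 1.
Here n = 14, k = 9, so n − k + 1 = 6.
Given d = 6, check d ≤ 6: YES.
Slack = (n − k + 1) − d = 0.
The code is MDS (slack = 0).
Description: the claimed parameters are [14, 9, 6]_13; such a code would be MDS (meets Singleton bound).


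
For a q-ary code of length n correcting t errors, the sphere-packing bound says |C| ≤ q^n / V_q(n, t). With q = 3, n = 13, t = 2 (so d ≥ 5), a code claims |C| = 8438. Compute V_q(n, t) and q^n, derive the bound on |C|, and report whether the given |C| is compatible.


V_q(n, t) = 339, q^n = 1594323, Hamming bound = 4703, |C| = 8438 > bound (violated).

Step 1: Compute V_q(n, t) = Σ_{j=0}^2 C(n, j) (q−1)^j.
  j = 0: C(13,0)·(2)^0 = 1·1 = 1.
  j = 1: C(13,1)·(2)^1 = 13·2 = 26.
  j = 2: C(13,2)·(2)^2 = 78·4 = 312.
  V_q(n, t) = 1 + 26 + 312 = 339.
Step 2: q^n = 3^13 = 1594323.
Step 3: Hamming bound ⌊q^n / V_q(n,t)⌋ = ⌊1594323/339⌋ = 4703.
Step 4: Compare |C| = 8438 to 4703: violated.
The claimed |C| lies above the Hamming bound, so no 3-ary code of length 13 with d ≥ 5 can have 8438 codewords.


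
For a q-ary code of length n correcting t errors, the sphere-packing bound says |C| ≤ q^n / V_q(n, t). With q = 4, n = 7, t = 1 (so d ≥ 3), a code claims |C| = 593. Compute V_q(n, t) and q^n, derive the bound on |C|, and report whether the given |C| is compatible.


V_q(n, t) = 22, q^n = 16384, Hamming bound = 744, |C| = 593 ≤ bound (satisfied).

Step 1: Compute V_q(n, t) = Σ_{j=0}^1 C(n, j) (q−1)^j.
  j = 0: C(7,0)·(3)^0 = 1·1 = 1.
  j = 1: C(7,1)·(3)^1 = 7·3 = 21.
  V_q(n, t) = 1 + 21 = 22.
Step 2: q^n = 4^7 = 16384.
Step 3: Hamming bound ⌊q^n / V_q(n,t)⌋ = ⌊16384/22⌋ = 744.
Step 4: Compare |C| = 593 to 744: satisfied.
The claimed |C| lies below the Hamming bound.
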